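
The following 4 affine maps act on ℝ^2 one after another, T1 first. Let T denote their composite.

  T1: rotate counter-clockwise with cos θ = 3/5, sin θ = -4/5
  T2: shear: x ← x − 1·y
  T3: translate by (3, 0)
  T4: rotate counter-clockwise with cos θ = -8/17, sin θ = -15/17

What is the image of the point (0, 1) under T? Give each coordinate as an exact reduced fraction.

T1 rotate counter-clockwise with cos θ = 3/5, sin θ = -4/5: (0, 1) → (4/5, 3/5)
T2 shear: x ← x − 1·y: (4/5, 3/5) → (1/5, 3/5)
T3 translate by (3, 0): (1/5, 3/5) → (16/5, 3/5)
T4 rotate counter-clockwise with cos θ = -8/17, sin θ = -15/17: (16/5, 3/5) → (-83/85, -264/85)

T(p) = (-83/85, -264/85)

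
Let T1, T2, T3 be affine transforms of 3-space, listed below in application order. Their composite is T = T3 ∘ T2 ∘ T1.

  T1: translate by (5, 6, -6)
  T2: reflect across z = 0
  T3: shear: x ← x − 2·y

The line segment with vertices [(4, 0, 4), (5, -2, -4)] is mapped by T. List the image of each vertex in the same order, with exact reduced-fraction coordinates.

image vertices: (-3, 6, 2), (2, 4, 10)

T1 translate by (5, 6, -6): (4, 0, 4) → (9, 6, -2); (5, -2, -4) → (10, 4, -10)
T2 reflect across z = 0: (9, 6, -2) → (9, 6, 2); (10, 4, -10) → (10, 4, 10)
T3 shear: x ← x − 2·y: (9, 6, 2) → (-3, 6, 2); (10, 4, 10) → (2, 4, 10)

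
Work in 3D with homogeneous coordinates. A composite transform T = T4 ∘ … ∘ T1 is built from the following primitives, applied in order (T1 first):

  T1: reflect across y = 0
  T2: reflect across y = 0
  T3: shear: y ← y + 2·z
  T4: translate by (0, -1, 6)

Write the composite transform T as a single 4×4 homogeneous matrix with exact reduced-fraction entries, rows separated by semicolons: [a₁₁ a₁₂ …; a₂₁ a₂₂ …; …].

T1 = [1 0 0 0; 0 -1 0 0; 0 0 1 0; 0 0 0 1]
T2·T1 = [1 0 0 0; 0 1 0 0; 0 0 1 0; 0 0 0 1]
T3·…·T1 = [1 0 0 0; 0 1 2 0; 0 0 1 0; 0 0 0 1]
T4·…·T1 = [1 0 0 0; 0 1 2 -1; 0 0 1 6; 0 0 0 1]

T = [1 0 0 0; 0 1 2 -1; 0 0 1 6; 0 0 0 1]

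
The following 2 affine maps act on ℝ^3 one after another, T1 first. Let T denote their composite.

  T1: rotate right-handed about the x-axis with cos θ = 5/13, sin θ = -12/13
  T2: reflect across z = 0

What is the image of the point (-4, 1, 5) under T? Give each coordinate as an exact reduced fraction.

T(p) = (-4, 5, -1)

T1 rotate right-handed about the x-axis with cos θ = 5/13, sin θ = -12/13: (-4, 1, 5) → (-4, 5, 1)
T2 reflect across z = 0: (-4, 5, 1) → (-4, 5, -1)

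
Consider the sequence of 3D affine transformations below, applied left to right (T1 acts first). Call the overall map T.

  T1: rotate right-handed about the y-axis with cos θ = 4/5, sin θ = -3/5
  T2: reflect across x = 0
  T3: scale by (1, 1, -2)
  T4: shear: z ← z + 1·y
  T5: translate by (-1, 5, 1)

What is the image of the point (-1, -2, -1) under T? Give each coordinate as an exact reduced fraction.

T(p) = (-4/5, 3, 9/5)

T1 rotate right-handed about the y-axis with cos θ = 4/5, sin θ = -3/5: (-1, -2, -1) → (-1/5, -2, -7/5)
T2 reflect across x = 0: (-1/5, -2, -7/5) → (1/5, -2, -7/5)
T3 scale by (1, 1, -2): (1/5, -2, -7/5) → (1/5, -2, 14/5)
T4 shear: z ← z + 1·y: (1/5, -2, 14/5) → (1/5, -2, 4/5)
T5 translate by (-1, 5, 1): (1/5, -2, 4/5) → (-4/5, 3, 9/5)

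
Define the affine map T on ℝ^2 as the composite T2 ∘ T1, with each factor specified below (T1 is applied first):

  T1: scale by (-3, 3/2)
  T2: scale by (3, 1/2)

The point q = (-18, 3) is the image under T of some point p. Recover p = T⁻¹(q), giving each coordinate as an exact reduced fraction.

p = (2, 4)

T1 = [-3 0 0; 0 3/2 0; 0 0 1]
T2·T1 = [-9 0 0; 0 3/4 0; 0 0 1]
det M = -27/4; M⁻¹ = [-1/9 0 0; 0 4/3 0; 0 0 1]
M⁻¹ · (-18, 3)ᵀ = (2, 4)ᵀ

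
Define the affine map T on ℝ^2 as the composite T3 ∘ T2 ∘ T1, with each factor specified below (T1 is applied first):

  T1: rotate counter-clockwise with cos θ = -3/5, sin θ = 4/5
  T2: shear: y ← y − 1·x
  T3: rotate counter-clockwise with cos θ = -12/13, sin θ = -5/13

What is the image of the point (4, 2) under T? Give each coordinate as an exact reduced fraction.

T(p) = (6, -4)

T1 rotate counter-clockwise with cos θ = -3/5, sin θ = 4/5: (4, 2) → (-4, 2)
T2 shear: y ← y − 1·x: (-4, 2) → (-4, 6)
T3 rotate counter-clockwise with cos θ = -12/13, sin θ = -5/13: (-4, 6) → (6, -4)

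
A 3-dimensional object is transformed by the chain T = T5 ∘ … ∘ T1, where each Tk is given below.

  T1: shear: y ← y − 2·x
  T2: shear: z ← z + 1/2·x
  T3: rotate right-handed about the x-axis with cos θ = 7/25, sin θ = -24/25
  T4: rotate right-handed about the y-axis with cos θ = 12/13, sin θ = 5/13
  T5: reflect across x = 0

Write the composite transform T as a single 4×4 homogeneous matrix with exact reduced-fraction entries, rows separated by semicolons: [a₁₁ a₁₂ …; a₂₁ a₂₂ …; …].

T1 = [1 0 0 0; -2 1 0 0; 0 0 1 0; 0 0 0 1]
T2·T1 = [1 0 0 0; -2 1 0 0; 1/2 0 1 0; 0 0 0 1]
T3·…·T1 = [1 0 0 0; -2/25 7/25 24/25 0; 103/50 -24/25 7/25 0; 0 0 0 1]
T4·…·T1 = [223/130 -24/65 7/65 0; -2/25 7/25 24/25 0; 493/325 -288/325 84/325 0; 0 0 0 1]
T5·…·T1 = [-223/130 24/65 -7/65 0; -2/25 7/25 24/25 0; 493/325 -288/325 84/325 0; 0 0 0 1]

T = [-223/130 24/65 -7/65 0; -2/25 7/25 24/25 0; 493/325 -288/325 84/325 0; 0 0 0 1]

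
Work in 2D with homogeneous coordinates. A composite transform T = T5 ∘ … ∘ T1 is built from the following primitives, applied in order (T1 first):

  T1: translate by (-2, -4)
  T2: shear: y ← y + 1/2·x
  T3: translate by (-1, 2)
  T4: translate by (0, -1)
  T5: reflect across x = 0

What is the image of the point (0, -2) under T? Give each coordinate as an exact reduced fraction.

T1 translate by (-2, -4): (0, -2) → (-2, -6)
T2 shear: y ← y + 1/2·x: (-2, -6) → (-2, -7)
T3 translate by (-1, 2): (-2, -7) → (-3, -5)
T4 translate by (0, -1): (-3, -5) → (-3, -6)
T5 reflect across x = 0: (-3, -6) → (3, -6)

T(p) = (3, -6)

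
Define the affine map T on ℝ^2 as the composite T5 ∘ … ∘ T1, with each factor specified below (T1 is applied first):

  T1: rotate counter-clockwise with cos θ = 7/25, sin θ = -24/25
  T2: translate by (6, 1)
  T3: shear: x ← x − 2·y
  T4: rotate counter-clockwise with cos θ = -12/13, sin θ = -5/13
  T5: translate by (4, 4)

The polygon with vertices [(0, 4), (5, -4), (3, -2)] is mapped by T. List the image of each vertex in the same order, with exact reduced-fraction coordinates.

T1 rotate counter-clockwise with cos θ = 7/25, sin θ = -24/25: (0, 4) → (96/25, 28/25); (5, -4) → (-61/25, -148/25); (3, -2) → (-27/25, -86/25)
T2 translate by (6, 1): (96/25, 28/25) → (246/25, 53/25); (-61/25, -148/25) → (89/25, -123/25); (-27/25, -86/25) → (123/25, -61/25)
T3 shear: x ← x − 2·y: (246/25, 53/25) → (28/5, 53/25); (89/25, -123/25) → (67/5, -123/25); (123/25, -61/25) → (49/5, -61/25)
T4 rotate counter-clockwise with cos θ = -12/13, sin θ = -5/13: (28/5, 53/25) → (-283/65, -1336/325); (67/5, -123/25) → (-927/65, -199/325); (49/5, -61/25) → (-649/65, -493/325)
T5 translate by (4, 4): (-283/65, -1336/325) → (-23/65, -36/325); (-927/65, -199/325) → (-667/65, 1101/325); (-649/65, -493/325) → (-389/65, 807/325)

image vertices: (-23/65, -36/325), (-667/65, 1101/325), (-389/65, 807/325)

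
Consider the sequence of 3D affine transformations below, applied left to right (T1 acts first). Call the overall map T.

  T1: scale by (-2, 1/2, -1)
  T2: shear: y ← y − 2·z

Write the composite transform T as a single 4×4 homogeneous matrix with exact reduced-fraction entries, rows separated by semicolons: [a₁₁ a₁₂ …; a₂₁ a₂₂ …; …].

T = [-2 0 0 0; 0 1/2 2 0; 0 0 -1 0; 0 0 0 1]

T1 = [-2 0 0 0; 0 1/2 0 0; 0 0 -1 0; 0 0 0 1]
T2·T1 = [-2 0 0 0; 0 1/2 2 0; 0 0 -1 0; 0 0 0 1]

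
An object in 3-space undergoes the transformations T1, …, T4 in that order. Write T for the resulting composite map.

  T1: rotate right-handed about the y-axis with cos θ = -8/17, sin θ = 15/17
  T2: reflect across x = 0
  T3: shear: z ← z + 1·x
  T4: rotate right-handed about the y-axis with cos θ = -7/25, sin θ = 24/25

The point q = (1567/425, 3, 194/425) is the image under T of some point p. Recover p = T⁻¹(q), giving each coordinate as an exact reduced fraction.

T1 = [-8/17 0 15/17 0; 0 1 0 0; -15/17 0 -8/17 0; 0 0 0 1]
T2·T1 = [8/17 0 -15/17 0; 0 1 0 0; -15/17 0 -8/17 0; 0 0 0 1]
T3·…·T1 = [8/17 0 -15/17 0; 0 1 0 0; -7/17 0 -23/17 0; 0 0 0 1]
T4·…·T1 = [-224/425 0 -447/425 0; 0 1 0 0; -143/425 0 521/425 0; 0 0 0 1]
det M = -1; M⁻¹ = [-521/425 0 -447/425 0; 0 1 0 0; -143/425 0 224/425 0; 0 0 0 1]
M⁻¹ · (1567/425, 3, 194/425)ᵀ = (-5, 3, -1)ᵀ

p = (-5, 3, -1)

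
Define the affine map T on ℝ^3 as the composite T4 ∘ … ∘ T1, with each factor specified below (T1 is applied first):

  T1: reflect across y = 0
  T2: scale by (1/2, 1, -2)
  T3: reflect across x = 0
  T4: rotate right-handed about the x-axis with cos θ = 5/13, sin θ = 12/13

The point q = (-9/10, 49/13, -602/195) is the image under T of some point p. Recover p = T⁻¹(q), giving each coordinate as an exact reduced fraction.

p = (9/5, 7/5, 7/3)

T1 = [1 0 0 0; 0 -1 0 0; 0 0 1 0; 0 0 0 1]
T2·T1 = [1/2 0 0 0; 0 -1 0 0; 0 0 -2 0; 0 0 0 1]
T3·…·T1 = [-1/2 0 0 0; 0 -1 0 0; 0 0 -2 0; 0 0 0 1]
T4·…·T1 = [-1/2 0 0 0; 0 -5/13 24/13 0; 0 -12/13 -10/13 0; 0 0 0 1]
det M = -1; M⁻¹ = [-2 0 0 0; 0 -5/13 -12/13 0; 0 6/13 -5/26 0; 0 0 0 1]
M⁻¹ · (-9/10, 49/13, -602/195)ᵀ = (9/5, 7/5, 7/3)ᵀ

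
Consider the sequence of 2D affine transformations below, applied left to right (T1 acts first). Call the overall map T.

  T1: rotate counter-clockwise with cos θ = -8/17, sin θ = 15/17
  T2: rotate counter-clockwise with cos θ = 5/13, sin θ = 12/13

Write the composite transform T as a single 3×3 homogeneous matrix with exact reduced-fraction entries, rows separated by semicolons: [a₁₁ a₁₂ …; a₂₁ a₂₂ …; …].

T = [-220/221 21/221 0; -21/221 -220/221 0; 0 0 1]

T1 = [-8/17 -15/17 0; 15/17 -8/17 0; 0 0 1]
T2·T1 = [-220/221 21/221 0; -21/221 -220/221 0; 0 0 1]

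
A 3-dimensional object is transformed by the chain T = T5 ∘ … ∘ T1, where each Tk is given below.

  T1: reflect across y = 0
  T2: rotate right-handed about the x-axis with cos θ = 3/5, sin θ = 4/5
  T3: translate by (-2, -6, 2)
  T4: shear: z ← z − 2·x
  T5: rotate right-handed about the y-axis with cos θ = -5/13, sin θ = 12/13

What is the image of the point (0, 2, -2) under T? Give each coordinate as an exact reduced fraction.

T(p) = (242/65, -28/5, 8/13)

T1 reflect across y = 0: (0, 2, -2) → (0, -2, -2)
T2 rotate right-handed about the x-axis with cos θ = 3/5, sin θ = 4/5: (0, -2, -2) → (0, 2/5, -14/5)
T3 translate by (-2, -6, 2): (0, 2/5, -14/5) → (-2, -28/5, -4/5)
T4 shear: z ← z − 2·x: (-2, -28/5, -4/5) → (-2, -28/5, 16/5)
T5 rotate right-handed about the y-axis with cos θ = -5/13, sin θ = 12/13: (-2, -28/5, 16/5) → (242/65, -28/5, 8/13)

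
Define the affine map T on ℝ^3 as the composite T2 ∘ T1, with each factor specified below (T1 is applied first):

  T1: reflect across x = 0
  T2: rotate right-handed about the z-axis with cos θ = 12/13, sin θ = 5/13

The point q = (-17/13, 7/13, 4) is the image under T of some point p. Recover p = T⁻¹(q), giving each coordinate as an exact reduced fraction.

p = (1, 1, 4)

T1 = [-1 0 0 0; 0 1 0 0; 0 0 1 0; 0 0 0 1]
T2·T1 = [-12/13 -5/13 0 0; -5/13 12/13 0 0; 0 0 1 0; 0 0 0 1]
det M = -1; M⁻¹ = [-12/13 -5/13 0 0; -5/13 12/13 0 0; 0 0 1 0; 0 0 0 1]
M⁻¹ · (-17/13, 7/13, 4)ᵀ = (1, 1, 4)ᵀ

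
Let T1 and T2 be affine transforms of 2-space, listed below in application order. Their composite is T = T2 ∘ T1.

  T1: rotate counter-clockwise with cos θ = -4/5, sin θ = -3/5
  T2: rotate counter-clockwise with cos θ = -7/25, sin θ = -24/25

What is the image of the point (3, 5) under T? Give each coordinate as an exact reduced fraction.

T1 rotate counter-clockwise with cos θ = -4/5, sin θ = -3/5: (3, 5) → (3/5, -29/5)
T2 rotate counter-clockwise with cos θ = -7/25, sin θ = -24/25: (3/5, -29/5) → (-717/125, 131/125)

T(p) = (-717/125, 131/125)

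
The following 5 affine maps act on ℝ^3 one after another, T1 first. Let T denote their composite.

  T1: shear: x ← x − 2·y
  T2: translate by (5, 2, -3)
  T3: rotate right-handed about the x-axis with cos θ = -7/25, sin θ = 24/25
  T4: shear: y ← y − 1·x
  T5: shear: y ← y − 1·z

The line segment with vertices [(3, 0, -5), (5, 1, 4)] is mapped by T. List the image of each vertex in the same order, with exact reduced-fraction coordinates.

image vertices: (8, -126/25, 104/25), (8, -62/5, 13/5)

T1 shear: x ← x − 2·y: (3, 0, -5) → (3, 0, -5); (5, 1, 4) → (3, 1, 4)
T2 translate by (5, 2, -3): (3, 0, -5) → (8, 2, -8); (3, 1, 4) → (8, 3, 1)
T3 rotate right-handed about the x-axis with cos θ = -7/25, sin θ = 24/25: (8, 2, -8) → (8, 178/25, 104/25); (8, 3, 1) → (8, -9/5, 13/5)
T4 shear: y ← y − 1·x: (8, 178/25, 104/25) → (8, -22/25, 104/25); (8, -9/5, 13/5) → (8, -49/5, 13/5)
T5 shear: y ← y − 1·z: (8, -22/25, 104/25) → (8, -126/25, 104/25); (8, -49/5, 13/5) → (8, -62/5, 13/5)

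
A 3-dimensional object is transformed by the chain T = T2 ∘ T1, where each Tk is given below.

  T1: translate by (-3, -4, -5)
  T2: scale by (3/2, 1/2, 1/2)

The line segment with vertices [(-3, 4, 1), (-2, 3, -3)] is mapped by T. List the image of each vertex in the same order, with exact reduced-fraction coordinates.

image vertices: (-9, 0, -2), (-15/2, -1/2, -4)

T1 translate by (-3, -4, -5): (-3, 4, 1) → (-6, 0, -4); (-2, 3, -3) → (-5, -1, -8)
T2 scale by (3/2, 1/2, 1/2): (-6, 0, -4) → (-9, 0, -2); (-5, -1, -8) → (-15/2, -1/2, -4)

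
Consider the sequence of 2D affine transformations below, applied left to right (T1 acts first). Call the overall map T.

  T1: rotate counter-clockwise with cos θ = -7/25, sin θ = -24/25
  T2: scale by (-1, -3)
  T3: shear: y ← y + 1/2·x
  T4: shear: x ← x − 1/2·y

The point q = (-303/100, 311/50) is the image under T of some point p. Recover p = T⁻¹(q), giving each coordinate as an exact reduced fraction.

T1 = [-7/25 24/25 0; -24/25 -7/25 0; 0 0 1]
T2·T1 = [7/25 -24/25 0; 72/25 21/25 0; 0 0 1]
T3·…·T1 = [7/25 -24/25 0; 151/50 9/25 0; 0 0 1]
T4·…·T1 = [-123/100 -57/50 0; 151/50 9/25 0; 0 0 1]
det M = 3; M⁻¹ = [3/25 19/50 0; -151/150 -41/100 0; 0 0 1]
M⁻¹ · (-303/100, 311/50)ᵀ = (2, 1/2)ᵀ

p = (2, 1/2)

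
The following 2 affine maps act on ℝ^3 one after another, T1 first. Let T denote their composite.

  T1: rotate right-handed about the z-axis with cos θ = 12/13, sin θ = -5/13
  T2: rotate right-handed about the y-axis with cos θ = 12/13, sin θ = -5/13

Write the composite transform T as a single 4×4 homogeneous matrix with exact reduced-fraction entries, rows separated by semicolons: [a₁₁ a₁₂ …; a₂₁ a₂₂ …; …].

T = [144/169 60/169 -5/13 0; -5/13 12/13 0 0; 60/169 25/169 12/13 0; 0 0 0 1]

T1 = [12/13 5/13 0 0; -5/13 12/13 0 0; 0 0 1 0; 0 0 0 1]
T2·T1 = [144/169 60/169 -5/13 0; -5/13 12/13 0 0; 60/169 25/169 12/13 0; 0 0 0 1]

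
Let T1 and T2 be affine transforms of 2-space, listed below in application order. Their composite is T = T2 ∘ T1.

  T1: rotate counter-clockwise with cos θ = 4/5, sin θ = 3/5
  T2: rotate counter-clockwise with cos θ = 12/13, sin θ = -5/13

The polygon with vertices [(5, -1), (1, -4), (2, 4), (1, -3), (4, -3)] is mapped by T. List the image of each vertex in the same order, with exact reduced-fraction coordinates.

T1 rotate counter-clockwise with cos θ = 4/5, sin θ = 3/5: (5, -1) → (23/5, 11/5); (1, -4) → (16/5, -13/5); (2, 4) → (-4/5, 22/5); (1, -3) → (13/5, -9/5); (4, -3) → (5, 0)
T2 rotate counter-clockwise with cos θ = 12/13, sin θ = -5/13: (23/5, 11/5) → (331/65, 17/65); (16/5, -13/5) → (127/65, -236/65); (-4/5, 22/5) → (62/65, 284/65); (13/5, -9/5) → (111/65, -173/65); (5, 0) → (60/13, -25/13)

image vertices: (331/65, 17/65), (127/65, -236/65), (62/65, 284/65), (111/65, -173/65), (60/13, -25/13)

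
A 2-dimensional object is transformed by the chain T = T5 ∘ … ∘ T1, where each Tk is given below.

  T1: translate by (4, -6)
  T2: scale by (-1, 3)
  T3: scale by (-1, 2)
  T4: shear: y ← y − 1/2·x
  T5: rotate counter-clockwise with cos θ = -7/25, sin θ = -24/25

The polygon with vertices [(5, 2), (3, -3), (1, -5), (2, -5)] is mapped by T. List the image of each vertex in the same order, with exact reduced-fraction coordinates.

T1 translate by (4, -6): (5, 2) → (9, -4); (3, -3) → (7, -9); (1, -5) → (5, -11); (2, -5) → (6, -11)
T2 scale by (-1, 3): (9, -4) → (-9, -12); (7, -9) → (-7, -27); (5, -11) → (-5, -33); (6, -11) → (-6, -33)
T3 scale by (-1, 2): (-9, -12) → (9, -24); (-7, -27) → (7, -54); (-5, -33) → (5, -66); (-6, -33) → (6, -66)
T4 shear: y ← y − 1/2·x: (9, -24) → (9, -57/2); (7, -54) → (7, -115/2); (5, -66) → (5, -137/2); (6, -66) → (6, -69)
T5 rotate counter-clockwise with cos θ = -7/25, sin θ = -24/25: (9, -57/2) → (-747/25, -33/50); (7, -115/2) → (-1429/25, 469/50); (5, -137/2) → (-1679/25, 719/50); (6, -69) → (-1698/25, 339/25)

image vertices: (-747/25, -33/50), (-1429/25, 469/50), (-1679/25, 719/50), (-1698/25, 339/25)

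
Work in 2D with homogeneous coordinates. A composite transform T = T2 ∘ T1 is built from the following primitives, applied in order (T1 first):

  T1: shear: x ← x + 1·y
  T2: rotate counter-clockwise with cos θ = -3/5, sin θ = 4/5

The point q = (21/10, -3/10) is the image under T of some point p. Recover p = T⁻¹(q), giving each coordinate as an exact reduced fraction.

p = (0, -3/2)

T1 = [1 1 0; 0 1 0; 0 0 1]
T2·T1 = [-3/5 -7/5 0; 4/5 1/5 0; 0 0 1]
det M = 1; M⁻¹ = [1/5 7/5 0; -4/5 -3/5 0; 0 0 1]
M⁻¹ · (21/10, -3/10)ᵀ = (0, -3/2)ᵀ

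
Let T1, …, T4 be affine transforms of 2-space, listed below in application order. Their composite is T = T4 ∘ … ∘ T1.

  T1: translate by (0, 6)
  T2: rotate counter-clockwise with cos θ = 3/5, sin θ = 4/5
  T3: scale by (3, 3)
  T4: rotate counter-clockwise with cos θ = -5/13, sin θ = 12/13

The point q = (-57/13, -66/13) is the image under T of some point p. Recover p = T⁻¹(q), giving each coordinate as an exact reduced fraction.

p = (1, -4)

T1 = [1 0 0; 0 1 6; 0 0 1]
T2·T1 = [3/5 -4/5 -24/5; 4/5 3/5 18/5; 0 0 1]
T3·…·T1 = [9/5 -12/5 -72/5; 12/5 9/5 54/5; 0 0 1]
T4·…·T1 = [-189/65 -48/65 -288/65; 48/65 -189/65 -1134/65; 0 0 1]
det M = 9; M⁻¹ = [-21/65 16/195 0; -16/195 -21/65 -6; 0 0 1]
M⁻¹ · (-57/13, -66/13)ᵀ = (1, -4)ᵀ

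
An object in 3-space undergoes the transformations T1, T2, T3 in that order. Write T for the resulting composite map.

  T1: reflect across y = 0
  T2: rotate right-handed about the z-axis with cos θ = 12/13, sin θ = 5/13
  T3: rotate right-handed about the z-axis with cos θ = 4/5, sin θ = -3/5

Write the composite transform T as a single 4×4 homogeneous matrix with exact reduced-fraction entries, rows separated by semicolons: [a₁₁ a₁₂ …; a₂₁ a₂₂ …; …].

T = [63/65 -16/65 0 0; -16/65 -63/65 0 0; 0 0 1 0; 0 0 0 1]

T1 = [1 0 0 0; 0 -1 0 0; 0 0 1 0; 0 0 0 1]
T2·T1 = [12/13 5/13 0 0; 5/13 -12/13 0 0; 0 0 1 0; 0 0 0 1]
T3·…·T1 = [63/65 -16/65 0 0; -16/65 -63/65 0 0; 0 0 1 0; 0 0 0 1]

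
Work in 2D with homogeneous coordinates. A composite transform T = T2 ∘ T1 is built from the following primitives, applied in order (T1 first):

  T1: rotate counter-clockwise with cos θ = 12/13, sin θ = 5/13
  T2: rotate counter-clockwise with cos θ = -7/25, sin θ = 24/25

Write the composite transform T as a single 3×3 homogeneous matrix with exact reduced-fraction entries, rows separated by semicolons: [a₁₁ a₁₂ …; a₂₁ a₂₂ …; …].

T1 = [12/13 -5/13 0; 5/13 12/13 0; 0 0 1]
T2·T1 = [-204/325 -253/325 0; 253/325 -204/325 0; 0 0 1]

T = [-204/325 -253/325 0; 253/325 -204/325 0; 0 0 1]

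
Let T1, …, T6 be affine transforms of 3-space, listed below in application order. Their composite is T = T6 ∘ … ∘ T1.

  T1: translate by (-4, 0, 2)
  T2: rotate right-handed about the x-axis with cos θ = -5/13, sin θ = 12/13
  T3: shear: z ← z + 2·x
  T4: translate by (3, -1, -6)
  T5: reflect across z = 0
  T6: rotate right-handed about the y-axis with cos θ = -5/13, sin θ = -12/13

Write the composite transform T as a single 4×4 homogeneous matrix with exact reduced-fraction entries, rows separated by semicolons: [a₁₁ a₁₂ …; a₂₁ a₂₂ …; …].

T = [19/13 144/169 -60/169 -2239/169; 0 -5/13 -12/13 -37/13; 22/13 60/169 -25/169 -1116/169; 0 0 0 1]

T1 = [1 0 0 -4; 0 1 0 0; 0 0 1 2; 0 0 0 1]
T2·T1 = [1 0 0 -4; 0 -5/13 -12/13 -24/13; 0 12/13 -5/13 -10/13; 0 0 0 1]
T3·…·T1 = [1 0 0 -4; 0 -5/13 -12/13 -24/13; 2 12/13 -5/13 -114/13; 0 0 0 1]
T4·…·T1 = [1 0 0 -1; 0 -5/13 -12/13 -37/13; 2 12/13 -5/13 -192/13; 0 0 0 1]
T5·…·T1 = [1 0 0 -1; 0 -5/13 -12/13 -37/13; -2 -12/13 5/13 192/13; 0 0 0 1]
T6·…·T1 = [19/13 144/169 -60/169 -2239/169; 0 -5/13 -12/13 -37/13; 22/13 60/169 -25/169 -1116/169; 0 0 0 1]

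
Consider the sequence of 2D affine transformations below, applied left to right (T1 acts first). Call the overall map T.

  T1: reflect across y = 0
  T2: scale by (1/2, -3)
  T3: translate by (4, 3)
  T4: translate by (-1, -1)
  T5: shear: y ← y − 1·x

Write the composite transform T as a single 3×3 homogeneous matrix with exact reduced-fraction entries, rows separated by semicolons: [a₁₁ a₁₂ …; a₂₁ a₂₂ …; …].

T1 = [1 0 0; 0 -1 0; 0 0 1]
T2·T1 = [1/2 0 0; 0 3 0; 0 0 1]
T3·…·T1 = [1/2 0 4; 0 3 3; 0 0 1]
T4·…·T1 = [1/2 0 3; 0 3 2; 0 0 1]
T5·…·T1 = [1/2 0 3; -1/2 3 -1; 0 0 1]

T = [1/2 0 3; -1/2 3 -1; 0 0 1]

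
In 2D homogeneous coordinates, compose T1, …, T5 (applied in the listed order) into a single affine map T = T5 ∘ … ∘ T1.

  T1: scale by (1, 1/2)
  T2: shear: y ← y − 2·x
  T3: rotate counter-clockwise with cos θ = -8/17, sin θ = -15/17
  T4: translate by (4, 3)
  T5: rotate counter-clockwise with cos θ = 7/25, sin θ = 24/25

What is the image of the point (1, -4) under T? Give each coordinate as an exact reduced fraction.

T(p) = (-96/25, 28/25)

T1 scale by (1, 1/2): (1, -4) → (1, -2)
T2 shear: y ← y − 2·x: (1, -2) → (1, -4)
T3 rotate counter-clockwise with cos θ = -8/17, sin θ = -15/17: (1, -4) → (-4, 1)
T4 translate by (4, 3): (-4, 1) → (0, 4)
T5 rotate counter-clockwise with cos θ = 7/25, sin θ = 24/25: (0, 4) → (-96/25, 28/25)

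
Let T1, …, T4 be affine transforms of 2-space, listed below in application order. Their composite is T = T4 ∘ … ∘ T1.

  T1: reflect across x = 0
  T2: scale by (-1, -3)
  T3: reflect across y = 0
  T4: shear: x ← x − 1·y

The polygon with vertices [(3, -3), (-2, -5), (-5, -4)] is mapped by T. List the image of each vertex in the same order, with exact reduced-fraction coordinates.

image vertices: (12, -9), (13, -15), (7, -12)

T1 reflect across x = 0: (3, -3) → (-3, -3); (-2, -5) → (2, -5); (-5, -4) → (5, -4)
T2 scale by (-1, -3): (-3, -3) → (3, 9); (2, -5) → (-2, 15); (5, -4) → (-5, 12)
T3 reflect across y = 0: (3, 9) → (3, -9); (-2, 15) → (-2, -15); (-5, 12) → (-5, -12)
T4 shear: x ← x − 1·y: (3, -9) → (12, -9); (-2, -15) → (13, -15); (-5, -12) → (7, -12)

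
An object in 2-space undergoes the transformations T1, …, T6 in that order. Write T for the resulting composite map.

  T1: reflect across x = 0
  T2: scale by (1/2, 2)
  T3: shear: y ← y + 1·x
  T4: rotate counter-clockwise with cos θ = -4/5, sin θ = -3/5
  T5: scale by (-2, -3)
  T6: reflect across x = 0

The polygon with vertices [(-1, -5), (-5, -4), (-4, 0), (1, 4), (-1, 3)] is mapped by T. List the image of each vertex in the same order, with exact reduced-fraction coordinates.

T1 reflect across x = 0: (-1, -5) → (1, -5); (-5, -4) → (5, -4); (-4, 0) → (4, 0); (1, 4) → (-1, 4); (-1, 3) → (1, 3)
T2 scale by (1/2, 2): (1, -5) → (1/2, -10); (5, -4) → (5/2, -8); (4, 0) → (2, 0); (-1, 4) → (-1/2, 8); (1, 3) → (1/2, 6)
T3 shear: y ← y + 1·x: (1/2, -10) → (1/2, -19/2); (5/2, -8) → (5/2, -11/2); (2, 0) → (2, 2); (-1/2, 8) → (-1/2, 15/2); (1/2, 6) → (1/2, 13/2)
T4 rotate counter-clockwise with cos θ = -4/5, sin θ = -3/5: (1/2, -19/2) → (-61/10, 73/10); (5/2, -11/2) → (-53/10, 29/10); (2, 2) → (-2/5, -14/5); (-1/2, 15/2) → (49/10, -57/10); (1/2, 13/2) → (7/2, -11/2)
T5 scale by (-2, -3): (-61/10, 73/10) → (61/5, -219/10); (-53/10, 29/10) → (53/5, -87/10); (-2/5, -14/5) → (4/5, 42/5); (49/10, -57/10) → (-49/5, 171/10); (7/2, -11/2) → (-7, 33/2)
T6 reflect across x = 0: (61/5, -219/10) → (-61/5, -219/10); (53/5, -87/10) → (-53/5, -87/10); (4/5, 42/5) → (-4/5, 42/5); (-49/5, 171/10) → (49/5, 171/10); (-7, 33/2) → (7, 33/2)

image vertices: (-61/5, -219/10), (-53/5, -87/10), (-4/5, 42/5), (49/5, 171/10), (7, 33/2)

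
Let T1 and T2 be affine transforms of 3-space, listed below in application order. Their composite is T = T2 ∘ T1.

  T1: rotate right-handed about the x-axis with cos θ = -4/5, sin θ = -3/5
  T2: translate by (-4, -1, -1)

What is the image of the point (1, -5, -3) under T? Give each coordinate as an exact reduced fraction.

T1 rotate right-handed about the x-axis with cos θ = -4/5, sin θ = -3/5: (1, -5, -3) → (1, 11/5, 27/5)
T2 translate by (-4, -1, -1): (1, 11/5, 27/5) → (-3, 6/5, 22/5)

T(p) = (-3, 6/5, 22/5)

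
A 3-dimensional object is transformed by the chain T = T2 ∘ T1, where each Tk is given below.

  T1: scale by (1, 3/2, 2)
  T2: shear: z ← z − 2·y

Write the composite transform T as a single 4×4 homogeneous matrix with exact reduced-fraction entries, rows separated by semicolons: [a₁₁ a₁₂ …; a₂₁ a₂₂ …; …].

T1 = [1 0 0 0; 0 3/2 0 0; 0 0 2 0; 0 0 0 1]
T2·T1 = [1 0 0 0; 0 3/2 0 0; 0 -3 2 0; 0 0 0 1]

T = [1 0 0 0; 0 3/2 0 0; 0 -3 2 0; 0 0 0 1]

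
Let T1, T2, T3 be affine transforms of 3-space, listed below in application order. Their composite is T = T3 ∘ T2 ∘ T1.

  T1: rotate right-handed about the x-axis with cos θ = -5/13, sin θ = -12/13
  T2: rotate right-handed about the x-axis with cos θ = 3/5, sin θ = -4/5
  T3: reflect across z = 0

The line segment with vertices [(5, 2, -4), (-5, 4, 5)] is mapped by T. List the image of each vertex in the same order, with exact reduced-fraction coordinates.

T1 rotate right-handed about the x-axis with cos θ = -5/13, sin θ = -12/13: (5, 2, -4) → (5, -58/13, -4/13); (-5, 4, 5) → (-5, 40/13, -73/13)
T2 rotate right-handed about the x-axis with cos θ = 3/5, sin θ = -4/5: (5, -58/13, -4/13) → (5, -38/13, 44/13); (-5, 40/13, -73/13) → (-5, -172/65, -379/65)
T3 reflect across z = 0: (5, -38/13, 44/13) → (5, -38/13, -44/13); (-5, -172/65, -379/65) → (-5, -172/65, 379/65)

image vertices: (5, -38/13, -44/13), (-5, -172/65, 379/65)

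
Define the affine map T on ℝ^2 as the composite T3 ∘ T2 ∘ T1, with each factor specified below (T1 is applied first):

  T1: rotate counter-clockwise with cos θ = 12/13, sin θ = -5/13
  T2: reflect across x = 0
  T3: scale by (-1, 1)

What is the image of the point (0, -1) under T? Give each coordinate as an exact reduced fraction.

T(p) = (-5/13, -12/13)

T1 rotate counter-clockwise with cos θ = 12/13, sin θ = -5/13: (0, -1) → (-5/13, -12/13)
T2 reflect across x = 0: (-5/13, -12/13) → (5/13, -12/13)
T3 scale by (-1, 1): (5/13, -12/13) → (-5/13, -12/13)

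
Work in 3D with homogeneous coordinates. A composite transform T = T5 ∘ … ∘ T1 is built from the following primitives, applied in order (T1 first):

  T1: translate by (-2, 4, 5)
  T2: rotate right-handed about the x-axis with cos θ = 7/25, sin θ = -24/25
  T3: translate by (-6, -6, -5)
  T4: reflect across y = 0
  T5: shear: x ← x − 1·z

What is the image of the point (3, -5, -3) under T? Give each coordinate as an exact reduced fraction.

T1 translate by (-2, 4, 5): (3, -5, -3) → (1, -1, 2)
T2 rotate right-handed about the x-axis with cos θ = 7/25, sin θ = -24/25: (1, -1, 2) → (1, 41/25, 38/25)
T3 translate by (-6, -6, -5): (1, 41/25, 38/25) → (-5, -109/25, -87/25)
T4 reflect across y = 0: (-5, -109/25, -87/25) → (-5, 109/25, -87/25)
T5 shear: x ← x − 1·z: (-5, 109/25, -87/25) → (-38/25, 109/25, -87/25)

T(p) = (-38/25, 109/25, -87/25)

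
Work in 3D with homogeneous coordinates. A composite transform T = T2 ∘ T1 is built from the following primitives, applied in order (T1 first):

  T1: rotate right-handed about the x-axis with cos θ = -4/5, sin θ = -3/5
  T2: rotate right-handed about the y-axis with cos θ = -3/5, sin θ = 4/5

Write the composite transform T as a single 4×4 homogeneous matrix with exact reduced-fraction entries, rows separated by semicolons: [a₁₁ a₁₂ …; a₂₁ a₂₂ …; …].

T = [-3/5 -12/25 -16/25 0; 0 -4/5 3/5 0; -4/5 9/25 12/25 0; 0 0 0 1]

T1 = [1 0 0 0; 0 -4/5 3/5 0; 0 -3/5 -4/5 0; 0 0 0 1]
T2·T1 = [-3/5 -12/25 -16/25 0; 0 -4/5 3/5 0; -4/5 9/25 12/25 0; 0 0 0 1]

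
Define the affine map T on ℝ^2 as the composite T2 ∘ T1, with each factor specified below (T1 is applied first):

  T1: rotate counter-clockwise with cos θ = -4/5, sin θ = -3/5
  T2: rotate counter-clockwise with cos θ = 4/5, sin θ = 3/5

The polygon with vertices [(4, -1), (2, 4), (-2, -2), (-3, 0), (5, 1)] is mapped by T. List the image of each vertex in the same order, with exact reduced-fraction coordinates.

T1 rotate counter-clockwise with cos θ = -4/5, sin θ = -3/5: (4, -1) → (-19/5, -8/5); (2, 4) → (4/5, -22/5); (-2, -2) → (2/5, 14/5); (-3, 0) → (12/5, 9/5); (5, 1) → (-17/5, -19/5)
T2 rotate counter-clockwise with cos θ = 4/5, sin θ = 3/5: (-19/5, -8/5) → (-52/25, -89/25); (4/5, -22/5) → (82/25, -76/25); (2/5, 14/5) → (-34/25, 62/25); (12/5, 9/5) → (21/25, 72/25); (-17/5, -19/5) → (-11/25, -127/25)

image vertices: (-52/25, -89/25), (82/25, -76/25), (-34/25, 62/25), (21/25, 72/25), (-11/25, -127/25)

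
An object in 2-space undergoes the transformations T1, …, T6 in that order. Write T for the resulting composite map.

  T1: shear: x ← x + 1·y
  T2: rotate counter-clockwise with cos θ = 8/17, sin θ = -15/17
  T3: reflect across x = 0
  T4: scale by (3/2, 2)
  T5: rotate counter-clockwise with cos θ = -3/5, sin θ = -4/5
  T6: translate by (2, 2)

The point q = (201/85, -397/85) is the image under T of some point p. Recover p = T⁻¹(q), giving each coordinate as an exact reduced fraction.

p = (-3/2, -2)

T1 = [1 1 0; 0 1 0; 0 0 1]
T2·T1 = [8/17 23/17 0; -15/17 -7/17 0; 0 0 1]
T3·…·T1 = [-8/17 -23/17 0; -15/17 -7/17 0; 0 0 1]
T4·…·T1 = [-12/17 -69/34 0; -30/17 -14/17 0; 0 0 1]
T5·…·T1 = [-84/85 19/34 0; 138/85 36/17 0; 0 0 1]
T6·…·T1 = [-84/85 19/34 2; 138/85 36/17 2; 0 0 1]
det M = -3; M⁻¹ = [-12/17 19/102 53/51; 46/85 28/85 -148/85; 0 0 1]
M⁻¹ · (201/85, -397/85)ᵀ = (-3/2, -2)ᵀ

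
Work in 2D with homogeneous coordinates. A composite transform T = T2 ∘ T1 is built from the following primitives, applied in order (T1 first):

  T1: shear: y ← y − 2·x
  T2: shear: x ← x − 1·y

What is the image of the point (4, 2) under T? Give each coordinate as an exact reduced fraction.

T1 shear: y ← y − 2·x: (4, 2) → (4, -6)
T2 shear: x ← x − 1·y: (4, -6) → (10, -6)

T(p) = (10, -6)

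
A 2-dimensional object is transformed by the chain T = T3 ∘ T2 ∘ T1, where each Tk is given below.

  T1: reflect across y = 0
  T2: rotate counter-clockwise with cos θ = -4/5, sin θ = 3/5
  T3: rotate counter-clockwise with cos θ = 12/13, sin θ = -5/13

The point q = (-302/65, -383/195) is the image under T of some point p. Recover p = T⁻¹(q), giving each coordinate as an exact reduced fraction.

p = (2/3, -5)

T1 = [1 0 0; 0 -1 0; 0 0 1]
T2·T1 = [-4/5 3/5 0; 3/5 4/5 0; 0 0 1]
T3·…·T1 = [-33/65 56/65 0; 56/65 33/65 0; 0 0 1]
det M = -1; M⁻¹ = [-33/65 56/65 0; 56/65 33/65 0; 0 0 1]
M⁻¹ · (-302/65, -383/195)ᵀ = (2/3, -5)ᵀ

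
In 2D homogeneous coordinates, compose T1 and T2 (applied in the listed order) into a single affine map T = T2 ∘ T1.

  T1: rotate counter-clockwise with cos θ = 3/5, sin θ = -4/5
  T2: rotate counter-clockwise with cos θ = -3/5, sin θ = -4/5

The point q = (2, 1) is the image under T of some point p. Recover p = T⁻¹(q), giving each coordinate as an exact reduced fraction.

p = (-2, -1)

T1 = [3/5 4/5 0; -4/5 3/5 0; 0 0 1]
T2·T1 = [-1 0 0; 0 -1 0; 0 0 1]
det M = 1; M⁻¹ = [-1 0 0; 0 -1 0; 0 0 1]
M⁻¹ · (2, 1)ᵀ = (-2, -1)ᵀ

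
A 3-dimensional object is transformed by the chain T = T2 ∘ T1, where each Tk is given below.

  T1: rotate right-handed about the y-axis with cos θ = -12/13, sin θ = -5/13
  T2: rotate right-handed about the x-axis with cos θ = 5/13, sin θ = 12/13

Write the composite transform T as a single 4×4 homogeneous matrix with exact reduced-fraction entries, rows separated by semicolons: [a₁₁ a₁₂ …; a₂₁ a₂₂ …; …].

T = [-12/13 0 -5/13 0; -60/169 5/13 144/169 0; 25/169 12/13 -60/169 0; 0 0 0 1]

T1 = [-12/13 0 -5/13 0; 0 1 0 0; 5/13 0 -12/13 0; 0 0 0 1]
T2·T1 = [-12/13 0 -5/13 0; -60/169 5/13 144/169 0; 25/169 12/13 -60/169 0; 0 0 0 1]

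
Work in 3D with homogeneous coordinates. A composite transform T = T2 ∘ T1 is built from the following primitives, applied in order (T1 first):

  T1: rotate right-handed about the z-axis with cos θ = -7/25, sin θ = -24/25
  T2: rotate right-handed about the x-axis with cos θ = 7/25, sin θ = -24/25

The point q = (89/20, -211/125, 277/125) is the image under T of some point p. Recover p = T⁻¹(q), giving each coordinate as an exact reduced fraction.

T1 = [-7/25 24/25 0 0; -24/25 -7/25 0 0; 0 0 1 0; 0 0 0 1]
T2·T1 = [-7/25 24/25 0 0; -168/625 -49/625 24/25 0; 576/625 168/625 7/25 0; 0 0 0 1]
det M = 1; M⁻¹ = [-7/25 -168/625 576/625 0; 24/25 -49/625 168/625 0; 0 24/25 7/25 0; 0 0 0 1]
M⁻¹ · (89/20, -211/125, 277/125)ᵀ = (5/4, 5, -1)ᵀ

p = (5/4, 5, -1)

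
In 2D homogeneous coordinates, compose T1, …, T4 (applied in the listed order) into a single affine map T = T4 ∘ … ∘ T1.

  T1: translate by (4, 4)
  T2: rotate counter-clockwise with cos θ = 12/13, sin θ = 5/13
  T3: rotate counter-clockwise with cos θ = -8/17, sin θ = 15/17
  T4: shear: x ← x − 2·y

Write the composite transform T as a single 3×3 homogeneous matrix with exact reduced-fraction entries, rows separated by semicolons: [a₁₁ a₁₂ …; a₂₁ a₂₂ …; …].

T1 = [1 0 4; 0 1 4; 0 0 1]
T2·T1 = [12/13 -5/13 28/13; 5/13 12/13 68/13; 0 0 1]
T3·…·T1 = [-171/221 -140/221 -1244/221; 140/221 -171/221 -124/221; 0 0 1]
T4·…·T1 = [-451/221 202/221 -996/221; 140/221 -171/221 -124/221; 0 0 1]

T = [-451/221 202/221 -996/221; 140/221 -171/221 -124/221; 0 0 1]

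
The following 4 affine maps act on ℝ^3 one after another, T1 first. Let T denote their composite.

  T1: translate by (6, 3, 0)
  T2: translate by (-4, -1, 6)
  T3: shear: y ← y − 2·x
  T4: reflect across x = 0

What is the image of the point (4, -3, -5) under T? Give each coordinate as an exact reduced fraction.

T1 translate by (6, 3, 0): (4, -3, -5) → (10, 0, -5)
T2 translate by (-4, -1, 6): (10, 0, -5) → (6, -1, 1)
T3 shear: y ← y − 2·x: (6, -1, 1) → (6, -13, 1)
T4 reflect across x = 0: (6, -13, 1) → (-6, -13, 1)

T(p) = (-6, -13, 1)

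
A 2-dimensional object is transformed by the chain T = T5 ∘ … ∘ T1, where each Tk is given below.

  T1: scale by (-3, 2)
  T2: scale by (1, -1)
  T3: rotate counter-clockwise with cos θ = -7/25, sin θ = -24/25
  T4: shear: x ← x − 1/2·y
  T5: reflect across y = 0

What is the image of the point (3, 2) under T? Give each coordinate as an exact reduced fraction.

T1 scale by (-3, 2): (3, 2) → (-9, 4)
T2 scale by (1, -1): (-9, 4) → (-9, -4)
T3 rotate counter-clockwise with cos θ = -7/25, sin θ = -24/25: (-9, -4) → (-33/25, 244/25)
T4 shear: x ← x − 1/2·y: (-33/25, 244/25) → (-31/5, 244/25)
T5 reflect across y = 0: (-31/5, 244/25) → (-31/5, -244/25)

T(p) = (-31/5, -244/25)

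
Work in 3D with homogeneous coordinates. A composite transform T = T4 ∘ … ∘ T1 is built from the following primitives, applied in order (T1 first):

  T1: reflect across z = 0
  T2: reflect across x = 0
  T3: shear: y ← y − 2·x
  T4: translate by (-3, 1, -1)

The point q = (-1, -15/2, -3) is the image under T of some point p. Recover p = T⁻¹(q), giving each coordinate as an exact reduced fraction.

T1 = [1 0 0 0; 0 1 0 0; 0 0 -1 0; 0 0 0 1]
T2·T1 = [-1 0 0 0; 0 1 0 0; 0 0 -1 0; 0 0 0 1]
T3·…·T1 = [-1 0 0 0; 2 1 0 0; 0 0 -1 0; 0 0 0 1]
T4·…·T1 = [-1 0 0 -3; 2 1 0 1; 0 0 -1 -1; 0 0 0 1]
det M = 1; M⁻¹ = [-1 0 0 -3; 2 1 0 5; 0 0 -1 -1; 0 0 0 1]
M⁻¹ · (-1, -15/2, -3)ᵀ = (-2, -9/2, 2)ᵀ

p = (-2, -9/2, 2)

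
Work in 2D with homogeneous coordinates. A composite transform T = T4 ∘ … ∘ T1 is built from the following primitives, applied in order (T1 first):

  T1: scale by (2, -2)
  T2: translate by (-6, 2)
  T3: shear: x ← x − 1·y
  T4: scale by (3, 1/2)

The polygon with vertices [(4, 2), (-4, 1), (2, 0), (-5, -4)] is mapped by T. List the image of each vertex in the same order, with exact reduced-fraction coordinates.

image vertices: (12, -1), (-42, 0), (-12, 1), (-78, 5)

T1 scale by (2, -2): (4, 2) → (8, -4); (-4, 1) → (-8, -2); (2, 0) → (4, 0); (-5, -4) → (-10, 8)
T2 translate by (-6, 2): (8, -4) → (2, -2); (-8, -2) → (-14, 0); (4, 0) → (-2, 2); (-10, 8) → (-16, 10)
T3 shear: x ← x − 1·y: (2, -2) → (4, -2); (-14, 0) → (-14, 0); (-2, 2) → (-4, 2); (-16, 10) → (-26, 10)
T4 scale by (3, 1/2): (4, -2) → (12, -1); (-14, 0) → (-42, 0); (-4, 2) → (-12, 1); (-26, 10) → (-78, 5)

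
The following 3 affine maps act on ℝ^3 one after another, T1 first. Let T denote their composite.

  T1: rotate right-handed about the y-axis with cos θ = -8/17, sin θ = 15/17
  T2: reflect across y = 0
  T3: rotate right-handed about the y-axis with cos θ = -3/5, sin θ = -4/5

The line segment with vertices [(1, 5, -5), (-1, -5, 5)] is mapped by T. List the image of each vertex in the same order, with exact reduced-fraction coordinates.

image vertices: (149/85, -5, -407/85), (-149/85, 5, 407/85)

T1 rotate right-handed about the y-axis with cos θ = -8/17, sin θ = 15/17: (1, 5, -5) → (-83/17, 5, 25/17); (-1, -5, 5) → (83/17, -5, -25/17)
T2 reflect across y = 0: (-83/17, 5, 25/17) → (-83/17, -5, 25/17); (83/17, -5, -25/17) → (83/17, 5, -25/17)
T3 rotate right-handed about the y-axis with cos θ = -3/5, sin θ = -4/5: (-83/17, -5, 25/17) → (149/85, -5, -407/85); (83/17, 5, -25/17) → (-149/85, 5, 407/85)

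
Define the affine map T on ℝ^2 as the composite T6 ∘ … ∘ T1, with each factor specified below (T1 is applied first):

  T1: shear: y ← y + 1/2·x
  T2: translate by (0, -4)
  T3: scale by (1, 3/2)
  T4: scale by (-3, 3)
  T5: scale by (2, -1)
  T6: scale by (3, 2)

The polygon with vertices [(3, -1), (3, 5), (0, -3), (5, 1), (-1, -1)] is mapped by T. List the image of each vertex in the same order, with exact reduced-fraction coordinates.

T1 shear: y ← y + 1/2·x: (3, -1) → (3, 1/2); (3, 5) → (3, 13/2); (0, -3) → (0, -3); (5, 1) → (5, 7/2); (-1, -1) → (-1, -3/2)
T2 translate by (0, -4): (3, 1/2) → (3, -7/2); (3, 13/2) → (3, 5/2); (0, -3) → (0, -7); (5, 7/2) → (5, -1/2); (-1, -3/2) → (-1, -11/2)
T3 scale by (1, 3/2): (3, -7/2) → (3, -21/4); (3, 5/2) → (3, 15/4); (0, -7) → (0, -21/2); (5, -1/2) → (5, -3/4); (-1, -11/2) → (-1, -33/4)
T4 scale by (-3, 3): (3, -21/4) → (-9, -63/4); (3, 15/4) → (-9, 45/4); (0, -21/2) → (0, -63/2); (5, -3/4) → (-15, -9/4); (-1, -33/4) → (3, -99/4)
T5 scale by (2, -1): (-9, -63/4) → (-18, 63/4); (-9, 45/4) → (-18, -45/4); (0, -63/2) → (0, 63/2); (-15, -9/4) → (-30, 9/4); (3, -99/4) → (6, 99/4)
T6 scale by (3, 2): (-18, 63/4) → (-54, 63/2); (-18, -45/4) → (-54, -45/2); (0, 63/2) → (0, 63); (-30, 9/4) → (-90, 9/2); (6, 99/4) → (18, 99/2)

image vertices: (-54, 63/2), (-54, -45/2), (0, 63), (-90, 9/2), (18, 99/2)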